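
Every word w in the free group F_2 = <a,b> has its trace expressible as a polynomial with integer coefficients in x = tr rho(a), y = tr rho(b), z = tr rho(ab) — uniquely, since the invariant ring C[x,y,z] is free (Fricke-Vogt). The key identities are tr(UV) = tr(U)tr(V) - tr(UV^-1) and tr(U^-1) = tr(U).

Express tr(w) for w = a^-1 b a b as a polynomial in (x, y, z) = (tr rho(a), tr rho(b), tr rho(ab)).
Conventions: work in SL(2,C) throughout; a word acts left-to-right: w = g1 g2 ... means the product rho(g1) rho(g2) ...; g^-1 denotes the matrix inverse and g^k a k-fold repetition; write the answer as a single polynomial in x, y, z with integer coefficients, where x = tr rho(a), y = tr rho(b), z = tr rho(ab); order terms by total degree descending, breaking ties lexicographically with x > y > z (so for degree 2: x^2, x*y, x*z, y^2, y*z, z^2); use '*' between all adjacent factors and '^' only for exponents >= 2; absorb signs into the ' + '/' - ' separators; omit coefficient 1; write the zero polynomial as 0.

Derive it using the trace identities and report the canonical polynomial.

tr(b a b) = tr(b)*tr(a b) - tr(a) = y*z - x
tr(b a b a) = tr(a b)*tr(a b) - tr(1)   [split at repeated a] = z^2 - 2
tr(a^-1 b a b) = tr(b a b)*tr(a) - tr(b a b a) = x*y*z - x^2 - z^2 + 2

x*y*z - x^2 - z^2 + 2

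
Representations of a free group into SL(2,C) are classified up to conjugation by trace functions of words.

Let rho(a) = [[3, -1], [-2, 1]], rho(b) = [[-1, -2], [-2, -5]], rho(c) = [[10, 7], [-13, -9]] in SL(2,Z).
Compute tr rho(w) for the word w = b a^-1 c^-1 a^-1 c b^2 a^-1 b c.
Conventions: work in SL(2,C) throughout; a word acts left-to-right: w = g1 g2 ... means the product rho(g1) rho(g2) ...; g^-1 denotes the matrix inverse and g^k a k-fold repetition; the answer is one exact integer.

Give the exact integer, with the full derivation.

rho(b) = [[-1, -2], [-2, -5]]
... * rho(a^-1) = [[1, 1], [2, 3]]  ->  [[-5, -7], [-12, -17]]
... * rho(c^-1) = [[-9, -7], [13, 10]]  ->  [[-46, -35], [-113, -86]]
... * rho(a^-1) = [[1, 1], [2, 3]]  ->  [[-116, -151], [-285, -371]]
... * rho(c) = [[10, 7], [-13, -9]]  ->  [[803, 547], [1973, 1344]]
... * rho(b) = [[-1, -2], [-2, -5]]  ->  [[-1897, -4341], [-4661, -10666]]
... * rho(b) = [[-1, -2], [-2, -5]]  ->  [[10579, 25499], [25993, 62652]]
... * rho(a^-1) = [[1, 1], [2, 3]]  ->  [[61577, 87076], [151297, 213949]]
... * rho(b) = [[-1, -2], [-2, -5]]  ->  [[-235729, -558534], [-579195, -1372339]]
... * rho(c) = [[10, 7], [-13, -9]]  ->  [[4903652, 3376703], [12048457, 8296686]]
tr = 4903652 + 8296686 = 13200338

13200338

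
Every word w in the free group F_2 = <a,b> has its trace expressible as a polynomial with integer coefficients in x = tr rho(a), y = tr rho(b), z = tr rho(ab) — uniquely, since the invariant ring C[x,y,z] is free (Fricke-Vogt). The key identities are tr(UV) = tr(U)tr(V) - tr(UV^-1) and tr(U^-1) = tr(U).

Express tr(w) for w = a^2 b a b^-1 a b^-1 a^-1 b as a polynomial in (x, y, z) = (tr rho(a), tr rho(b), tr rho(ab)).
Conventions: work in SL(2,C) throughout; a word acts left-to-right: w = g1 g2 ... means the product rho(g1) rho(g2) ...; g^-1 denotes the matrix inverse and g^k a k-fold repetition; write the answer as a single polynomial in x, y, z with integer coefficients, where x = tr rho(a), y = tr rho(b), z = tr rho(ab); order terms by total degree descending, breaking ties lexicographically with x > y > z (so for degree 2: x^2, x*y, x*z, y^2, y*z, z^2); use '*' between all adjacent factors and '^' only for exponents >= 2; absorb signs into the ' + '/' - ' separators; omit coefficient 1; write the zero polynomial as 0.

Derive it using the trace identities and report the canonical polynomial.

-x^3*y^2*z^2 + x^4*y*z + 2*x^2*y^3*z + 2*x^2*y*z^3 - x^3*y^2 - x^3*z^2 - x*y^4 - 3*x*y^2*z^2 - x*z^4 - 3*x^2*y*z + y^3*z + y*z^3 + x^3 + 4*x*y^2 + 4*x*z^2 - 4*y*z - 3*x

tr(a b a) = tr(a) * tr(b a) - tr(b) = x*z - y
tr(a^2 b a) = tr(a) * tr(a b a) - tr(a b) = x^2*z - x*y - z
use: tr(b a b a) = tr(a b) * tr(a b) - tr(1)   [split at repeated a] = z^2 - 2
apply: tr(b a b) = tr(b) * tr(a b) - tr(a) = y*z - x
use: tr(b a^2 b a) = tr(a) * tr(b a b a) - tr(b a b) = x*z^2 - y*z - x
use: tr(a^2) = tr(a) * tr(a) - tr(1) = x^2 - 2
use: tr(b a^2 b) = tr(b) * tr(a^2 b) - tr(a^2) = x*y*z - x^2 - y^2 + 2
tr(a^2 b a^2 b) = tr(a) * tr(b a^2 b a) - tr(b a^2 b) = x^2*z^2 - 2*x*y*z + y^2 - 2
apply: tr(a^2 b a^2) = tr(a) * tr(a^2 b a) - tr(a^2 b) = x^3*z - x^2*y - 2*x*z + y
use: tr(a b^2 a^2 b a) = tr(b) * tr(a^2 b a^2 b) - tr(a^2 b a^2) = x^2*y*z^2 - x^3*z - 2*x*y^2*z + x^2*y + y^3 + 2*x*z - 3*y
apply: tr(b a b a b a) = tr(b a) * tr(b a b a) - tr(b^-1 a^-1)   [split at repeated b] = z^3 - 3*z
tr(b a b a b) = tr(b) * tr(a b a b) - tr(a b a) = y*z^2 - x*z - y
apply: tr(a^2 b a b a b) = tr(a) * tr(b a b a b a) - tr(b a b a b) = x*z^3 - y*z^2 - 2*x*z + y
tr(a^2 b a b a) = tr(a) * tr(b a b a^2) - tr(b a b a) = x^2*z^2 - x*y*z - x^2 - z^2 + 2
use: tr(a b^2 a^2 b a b) = tr(b) * tr(a^2 b a b a b) - tr(a^2 b a b a) = x*y*z^3 - x^2*z^2 - y^2*z^2 - x*y*z + x^2 + y^2 + z^2 - 2
tr(b a^2 b a b^-1 a b) = tr(a b^2 a^2 b a) * tr(b) - tr(a b^2 a^2 b a b) = x^2*y^2*z^2 - x^3*y*z - 2*x*y^3*z - x*y*z^3 + x^2*y^2 + x^2*z^2 + y^4 + y^2*z^2 + 3*x*y*z - x^2 - 4*y^2 - z^2 + 2
apply: tr(b^2 a b) = tr(b) * tr(b a b) - tr(b a) = y^2*z - x*y - z
use: tr(b a b a^2 b) = tr(a) * tr(b^2 a b a) - tr(b^2 a b) = x*y*z^2 - x^2*z - y^2*z + z
use: tr(a b a b a^2 b a) = tr(a) * tr(b a b a^2 b a) - tr(b a b a^2 b) = x^2*z^3 - 2*x*y*z^2 - x^2*z + y^2*z + x*y - z
tr(b a b a b a b a) = tr(b a) * tr(b a b a b a) - tr(b^-1 a^-1 b^-1 a^-1)   [split at repeated b] = z^4 - 4*z^2 + 2
tr(b a b a b a b) = tr(b) * tr(a b a b a b) - tr(a b a b a) = y*z^3 - x*z^2 - 2*y*z + x
tr(a b a b a^2 b a b) = tr(a) * tr(b a b a b a b a) - tr(b a b a b a b) = x*z^4 - y*z^3 - 3*x*z^2 + 2*y*z + x
apply: tr(b a^2 b a b^-1 a b a) = tr(a b a b a^2 b a) * tr(b) - tr(a b a b a^2 b a b) = x^2*y*z^3 - 2*x*y^2*z^2 - x*z^4 - x^2*y*z + y^3*z + y*z^3 + x*y^2 + 3*x*z^2 - 3*y*z - x
use: tr(a^-1 b a^2 b a b^-1 a b) = tr(b a^2 b a b^-1 a b) * tr(a) - tr(b a^2 b a b^-1 a b a) = x^3*y^2*z^2 - x^4*y*z - 2*x^2*y^3*z - 2*x^2*y*z^3 + x^3*y^2 + x^3*z^2 + x*y^4 + 3*x*y^2*z^2 + x*z^4 + 4*x^2*y*z - y^3*z - y*z^3 - x^3 - 5*x*y^2 - 4*x*z^2 + 3*y*z + 3*x
apply: tr(a^2 b a b^-1 a b^-1 a^-1 b) = tr(a^-1 b a^2 b a b^-1 a) * tr(b) - tr(a^-1 b a^2 b a b^-1 a b) = -x^3*y^2*z^2 + x^4*y*z + 2*x^2*y^3*z + 2*x^2*y*z^3 - x^3*y^2 - x^3*z^2 - x*y^4 - 3*x*y^2*z^2 - x*z^4 - 3*x^2*y*z + y^3*z + y*z^3 + x^3 + 4*x*y^2 + 4*x*z^2 - 4*y*z - 3*x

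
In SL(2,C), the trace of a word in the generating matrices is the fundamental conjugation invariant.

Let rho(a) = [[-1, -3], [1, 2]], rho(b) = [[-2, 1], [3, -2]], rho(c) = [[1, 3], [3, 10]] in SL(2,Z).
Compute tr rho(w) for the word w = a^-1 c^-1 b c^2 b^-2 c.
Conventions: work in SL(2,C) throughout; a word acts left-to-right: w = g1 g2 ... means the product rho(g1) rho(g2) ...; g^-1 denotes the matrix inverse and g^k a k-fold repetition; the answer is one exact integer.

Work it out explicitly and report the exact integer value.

-34918

rho(a^-1) = [[2, 3], [-1, -1]]
... * rho(c^-1) = [[10, -3], [-3, 1]]  ->  [[11, -3], [-7, 2]]
... * rho(b) = [[-2, 1], [3, -2]]  ->  [[-31, 17], [20, -11]]
... * rho(c) = [[1, 3], [3, 10]]  ->  [[20, 77], [-13, -50]]
... * rho(c) = [[1, 3], [3, 10]]  ->  [[251, 830], [-163, -539]]
... * rho(b^-1) = [[-2, -1], [-3, -2]]  ->  [[-2992, -1911], [1943, 1241]]
... * rho(b^-1) = [[-2, -1], [-3, -2]]  ->  [[11717, 6814], [-7609, -4425]]
... * rho(c) = [[1, 3], [3, 10]]  ->  [[32159, 103291], [-20884, -67077]]
tr = 32159 + -67077 = -34918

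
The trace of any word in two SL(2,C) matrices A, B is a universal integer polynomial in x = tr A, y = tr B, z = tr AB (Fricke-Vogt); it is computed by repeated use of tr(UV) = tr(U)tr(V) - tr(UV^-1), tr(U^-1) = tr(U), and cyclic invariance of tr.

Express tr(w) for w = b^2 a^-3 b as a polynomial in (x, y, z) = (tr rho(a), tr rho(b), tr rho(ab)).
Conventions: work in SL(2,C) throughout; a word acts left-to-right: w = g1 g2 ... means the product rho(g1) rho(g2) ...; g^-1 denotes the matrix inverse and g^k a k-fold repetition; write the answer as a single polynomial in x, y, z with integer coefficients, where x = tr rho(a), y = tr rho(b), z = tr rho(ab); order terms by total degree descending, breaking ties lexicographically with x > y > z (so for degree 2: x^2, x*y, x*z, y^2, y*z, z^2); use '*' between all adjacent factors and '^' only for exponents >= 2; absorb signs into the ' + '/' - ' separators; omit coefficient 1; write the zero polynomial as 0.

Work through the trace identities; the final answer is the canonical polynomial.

x^3*y^3 - x^2*y^2*z - 2*x^3*y - 2*x*y^3 + x^2*z + y^2*z + 5*x*y - z

apply: trace(b^2) = trace(b) * trace(b) - trace(1) = y^2 - 2
use: trace(b^3) = trace(b) * trace(b^2) - trace(b) = y^3 - 3*y
apply: trace(a b^2) = trace(b) * trace(a b) - trace(a) = y*z - x
use: trace(b^3 a) = trace(b) * trace(a b^2) - trace(a b) = y^2*z - x*y - z
trace(b^3 a^-1) = trace(b^3) * trace(a) - trace(b^3 a) = x*y^3 - y^2*z - 2*x*y + z
trace(a^-2 b^3) = trace(b^3 a^-1) * trace(a) - trace(b^3) = x^2*y^3 - x*y^2*z - 2*x^2*y - y^3 + x*z + 3*y
trace(b^2 a^-3 b) = trace(a^-2 b^3) * trace(a) - trace(a^-2 b^3 a) = x^3*y^3 - x^2*y^2*z - 2*x^3*y - 2*x*y^3 + x^2*z + y^2*z + 5*x*y - z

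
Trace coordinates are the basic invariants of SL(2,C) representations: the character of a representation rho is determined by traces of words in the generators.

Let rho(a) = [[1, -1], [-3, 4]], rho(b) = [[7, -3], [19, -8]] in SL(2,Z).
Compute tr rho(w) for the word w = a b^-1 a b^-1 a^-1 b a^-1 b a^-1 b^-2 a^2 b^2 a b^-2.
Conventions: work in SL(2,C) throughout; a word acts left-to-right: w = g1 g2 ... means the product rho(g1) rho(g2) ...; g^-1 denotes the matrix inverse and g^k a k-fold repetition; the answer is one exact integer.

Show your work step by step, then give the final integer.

rho(a) = [[1, -1], [-3, 4]]
... * rho(b^-1) = [[-8, 3], [-19, 7]]  ->  [[11, -4], [-52, 19]]
... * rho(a) = [[1, -1], [-3, 4]]  ->  [[23, -27], [-109, 128]]
... * rho(b^-1) = [[-8, 3], [-19, 7]]  ->  [[329, -120], [-1560, 569]]
... * rho(a^-1) = [[4, 1], [3, 1]]  ->  [[956, 209], [-4533, -991]]
... * rho(b) = [[7, -3], [19, -8]]  ->  [[10663, -4540], [-50560, 21527]]
... * rho(a^-1) = [[4, 1], [3, 1]]  ->  [[29032, 6123], [-137659, -29033]]
... * rho(b) = [[7, -3], [19, -8]]  ->  [[319561, -136080], [-1515240, 645241]]
... * rho(a^-1) = [[4, 1], [3, 1]]  ->  [[870004, 183481], [-4125237, -869999]]
... * rho(b^-1) = [[-8, 3], [-19, 7]]  ->  [[-10446171, 3894379], [49531877, -18465704]]
... * rho(b^-1) = [[-8, 3], [-19, 7]]  ->  [[9576167, -4077860], [-45406640, 19335703]]
... * rho(a) = [[1, -1], [-3, 4]]  ->  [[21809747, -25887607], [-103413749, 122749452]]
... * rho(a) = [[1, -1], [-3, 4]]  ->  [[99472568, -125360175], [-471662105, 594411557]]
... * rho(b) = [[7, -3], [19, -8]]  ->  [[-1685535349, 704463696], [7992184848, -3340306141]]
... * rho(b) = [[7, -3], [19, -8]]  ->  [[1586062781, -579103521], [-7520522743, 2745894584]]
... * rho(a) = [[1, -1], [-3, 4]]  ->  [[3323373344, -3902476865], [-15758206495, 18504101079]]
... * rho(b^-1) = [[-8, 3], [-19, 7]]  ->  [[47560073683, -17347218023], [-225512268541, 82254088068]]
... * rho(b^-1) = [[-8, 3], [-19, 7]]  ->  [[-50883447027, 21249694888], [241270475036, -100758189147]]
tr = -50883447027 + -100758189147 = -151641636174

-151641636174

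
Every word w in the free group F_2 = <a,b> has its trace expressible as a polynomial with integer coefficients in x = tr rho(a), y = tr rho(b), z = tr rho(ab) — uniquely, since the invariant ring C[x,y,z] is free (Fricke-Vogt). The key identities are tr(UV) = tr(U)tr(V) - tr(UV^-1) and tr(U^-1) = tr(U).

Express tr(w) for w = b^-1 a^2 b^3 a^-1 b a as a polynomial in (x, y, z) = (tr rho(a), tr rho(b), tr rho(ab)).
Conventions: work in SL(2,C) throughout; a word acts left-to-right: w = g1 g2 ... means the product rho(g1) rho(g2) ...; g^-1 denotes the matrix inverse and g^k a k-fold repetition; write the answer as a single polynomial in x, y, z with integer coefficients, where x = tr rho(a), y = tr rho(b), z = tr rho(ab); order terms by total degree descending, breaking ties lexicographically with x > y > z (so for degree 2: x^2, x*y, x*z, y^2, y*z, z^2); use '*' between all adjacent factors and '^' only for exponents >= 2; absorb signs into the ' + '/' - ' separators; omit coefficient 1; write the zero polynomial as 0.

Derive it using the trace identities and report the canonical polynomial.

x^3*y^4*z - x^4*y^3 - x^2*y^5 - 2*x^2*y^3*z^2 + x*y^4*z + x*y^2*z^3 + x^4*y + 5*x^2*y^3 + 2*x^2*y*z^2 - x^3*z - 5*x*y^2*z - x*z^3 - 4*x^2*y + y*z^2 + 3*x*z - y

tr(b^2 a) = tr(b)*tr(a b) - tr(a)  (reduce the b square) = y*z - x
tr(b^2) = tr(b)*tr(b) - tr(1)  (reduce the b square) = y^2 - 2
tr(b^2 a^2) = tr(a)*tr(b^2 a) - tr(b^2)  (reduce the a square) = x*y*z - x^2 - y^2 + 2
tr(b a^3 b) = tr(a)*tr(b^2 a^2) - tr(b^2 a)  (reduce the a square) = x^2*y*z - x^3 - x*y^2 - y*z + 3*x
tr(a b a) = tr(a)*tr(b a) - tr(b)  (reduce the a square) = x*z - y
tr(b a^3) = tr(a)*tr(a b a) - tr(a b)  (reduce the a square) = x^2*z - x*y - z
tr(a^3 b^3) = tr(b)*tr(b a^3 b) - tr(b a^3)  (reduce the b square) = x^2*y^2*z - x^3*y - x*y^3 - x^2*z - y^2*z + 4*x*y + z
tr(b a^3 b^3) = tr(b)*tr(a^3 b^3) - tr(a^3 b^2)  (reduce the b square) = x^2*y^3*z - x^3*y^2 - x*y^4 - 2*x^2*y*z - y^3*z + x^3 + 5*x*y^2 + 2*y*z - 3*x
tr(b a b a) = tr(b a)*tr(b a) - tr(1)  (split on b) = z^2 - 2
tr(a b a^2 b) = tr(a)*tr(b a b a) - tr(b a b)  (reduce the a square) = x*z^2 - y*z - x
tr(a b a^2 b^2) = tr(b)*tr(a b a^2 b) - tr(a b a^2)  (reduce the b square) = x*y*z^2 - x^2*z - y^2*z + z
tr(a b^3 a b a) = tr(b)*tr(a b a^2 b^2) - tr(a b a^2 b)  (reduce the b square) = x*y^2*z^2 - x^2*y*z - y^3*z - x*z^2 + 2*y*z + x
tr(b a b a b) = tr(b)*tr(a b a b) - tr(a b a)  (reduce the b square) = y*z^2 - x*z - y
tr(a b^3 a b) = tr(b)*tr(b a b a b) - tr(b a b a)  (reduce the b square) = y^2*z^2 - x*y*z - y^2 - z^2 + 2
tr(b a^3 b^3 a) = tr(a)*tr(a b^3 a b a) - tr(a b^3 a b)  (reduce the a square) = x^2*y^2*z^2 - x^3*y*z - x*y^3*z - x^2*z^2 - y^2*z^2 + 3*x*y*z + x^2 + y^2 + z^2 - 2
tr(a^2 b^3 a^-1 b a) = tr(b a^3 b^3)*tr(a) - tr(b a^3 b^3 a)  (eliminate a^-1) = x^3*y^3*z - x^4*y^2 - x^2*y^4 - x^2*y^2*z^2 - x^3*y*z + x^4 + 5*x^2*y^2 + x^2*z^2 + y^2*z^2 - x*y*z - 4*x^2 - y^2 - z^2 + 2
tr(b^4 a b a) = tr(b)*tr(a b a b^3) - tr(a b a b^2)  (reduce the b square) = y^3*z^2 - x*y^2*z - y^3 - 2*y*z^2 + x*z + 3*y
tr(a b^3) = tr(b)*tr(a b^2) - tr(a b)  (reduce the b square) = y^2*z - x*y - z
tr(a b^4) = tr(b)*tr(a b^3) - tr(a b^2)  (reduce the b square) = y^3*z - x*y^2 - 2*y*z + x
tr(b^4 a b) = tr(b)*tr(a b^4) - tr(a b^3)  (reduce the b square) = y^4*z - x*y^3 - 3*y^2*z + 2*x*y + z
tr(b a b a^2 b^3) = tr(a)*tr(b^4 a b a) - tr(b^4 a b)  (reduce the a square) = x*y^3*z^2 - x^2*y^2*z - y^4*z - 2*x*y*z^2 + x^2*z + 3*y^2*z + x*y - z
tr(a b a b a b) = tr(b a)*tr(b a b a) - tr(b^-1 a^-1)  (split on b) = z^3 - 3*z
tr(b^2 a b a b a) = tr(b)*tr(a b a b a b) - tr(a b a b a)  (reduce the b square) = y*z^3 - x*z^2 - 2*y*z + x
tr(a b a b a^2 b^2) = tr(a)*tr(b^2 a b a b a) - tr(b^2 a b a b)  (reduce the a square) = x*y*z^3 - x^2*z^2 - y^2*z^2 - x*y*z + x^2 + y^2 + z^2 - 2
tr(a b a b a^2 b) = tr(a)*tr(b a b a b a) - tr(b a b a b)  (reduce the a square) = x*z^3 - y*z^2 - 2*x*z + y
tr(b a b a^2 b^3 a) = tr(b)*tr(a b a b a^2 b^2) - tr(a b a b a^2 b)  (reduce the b square) = x*y^2*z^3 - x^2*y*z^2 - y^3*z^2 - x*y^2*z - x*z^3 + x^2*y + y^3 + 2*y*z^2 + 2*x*z - 3*y
tr(a^2 b^3 a^-1 b a b) = tr(b a b a^2 b^3)*tr(a) - tr(b a b a^2 b^3 a)  (eliminate a^-1) = x^2*y^3*z^2 - x^3*y^2*z - x*y^4*z - x*y^2*z^3 - x^2*y*z^2 + y^3*z^2 + x^3*z + 4*x*y^2*z + x*z^3 - y^3 - 2*y*z^2 - 3*x*z + 3*y
tr(b^-1 a^2 b^3 a^-1 b a) = tr(a^2 b^3 a^-1 b a)*tr(b) - tr(a^2 b^3 a^-1 b a b)  (eliminate b^-1) = x^3*y^4*z - x^4*y^3 - x^2*y^5 - 2*x^2*y^3*z^2 + x*y^4*z + x*y^2*z^3 + x^4*y + 5*x^2*y^3 + 2*x^2*y*z^2 - x^3*z - 5*x*y^2*z - x*z^3 - 4*x^2*y + y*z^2 + 3*x*z - y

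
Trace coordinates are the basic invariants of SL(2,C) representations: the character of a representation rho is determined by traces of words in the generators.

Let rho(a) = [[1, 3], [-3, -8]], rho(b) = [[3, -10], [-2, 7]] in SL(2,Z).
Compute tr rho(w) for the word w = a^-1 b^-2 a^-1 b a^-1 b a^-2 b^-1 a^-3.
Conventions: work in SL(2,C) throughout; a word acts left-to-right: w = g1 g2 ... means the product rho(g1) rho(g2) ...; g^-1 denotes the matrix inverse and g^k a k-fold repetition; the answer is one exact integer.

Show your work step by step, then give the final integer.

27623655157

rho(a^-1) = [[-8, -3], [3, 1]]
... * rho(b^-1) = [[7, 10], [2, 3]]  ->  [[-62, -89], [23, 33]]
... * rho(b^-1) = [[7, 10], [2, 3]]  ->  [[-612, -887], [227, 329]]
... * rho(a^-1) = [[-8, -3], [3, 1]]  ->  [[2235, 949], [-829, -352]]
... * rho(b) = [[3, -10], [-2, 7]]  ->  [[4807, -15707], [-1783, 5826]]
... * rho(a^-1) = [[-8, -3], [3, 1]]  ->  [[-85577, -30128], [31742, 11175]]
... * rho(b) = [[3, -10], [-2, 7]]  ->  [[-196475, 644874], [72876, -239195]]
... * rho(a^-1) = [[-8, -3], [3, 1]]  ->  [[3506422, 1234299], [-1300593, -457823]]
... * rho(a^-1) = [[-8, -3], [3, 1]]  ->  [[-24348479, -9284967], [9031275, 3443956]]
... * rho(b^-1) = [[7, 10], [2, 3]]  ->  [[-189009287, -271339691], [70106837, 100644618]]
... * rho(a^-1) = [[-8, -3], [3, 1]]  ->  [[698055223, 295688170], [-258920842, -109675893]]
... * rho(a^-1) = [[-8, -3], [3, 1]]  ->  [[-4697377274, -1798477499], [1742339057, 667086633]]
... * rho(a^-1) = [[-8, -3], [3, 1]]  ->  [[32183585695, 12293654323], [-11937452557, -4559930538]]
tr = 32183585695 + -4559930538 = 27623655157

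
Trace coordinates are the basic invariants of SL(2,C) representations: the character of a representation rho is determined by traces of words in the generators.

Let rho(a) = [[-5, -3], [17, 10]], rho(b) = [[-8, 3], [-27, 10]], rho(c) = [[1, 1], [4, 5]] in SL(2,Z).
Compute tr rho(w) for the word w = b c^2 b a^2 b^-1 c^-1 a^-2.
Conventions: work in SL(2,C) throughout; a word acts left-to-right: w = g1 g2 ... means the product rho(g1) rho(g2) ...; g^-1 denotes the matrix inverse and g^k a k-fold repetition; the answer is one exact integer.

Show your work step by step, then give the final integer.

rho(b) = [[-8, 3], [-27, 10]]
... * rho(c) = [[1, 1], [4, 5]]  ->  [[4, 7], [13, 23]]
... * rho(c) = [[1, 1], [4, 5]]  ->  [[32, 39], [105, 128]]
... * rho(b) = [[-8, 3], [-27, 10]]  ->  [[-1309, 486], [-4296, 1595]]
... * rho(a) = [[-5, -3], [17, 10]]  ->  [[14807, 8787], [48595, 28838]]
... * rho(a) = [[-5, -3], [17, 10]]  ->  [[75344, 43449], [247271, 142595]]
... * rho(b^-1) = [[10, -3], [27, -8]]  ->  [[1926563, -573624], [6322775, -1882573]]
... * rho(c^-1) = [[5, -1], [-4, 1]]  ->  [[11927311, -2500187], [39144167, -8205348]]
... * rho(a^-1) = [[10, 3], [-17, -5]]  ->  [[161776289, 48282868], [530932586, 158459241]]
... * rho(a^-1) = [[10, 3], [-17, -5]]  ->  [[796954134, 243914527], [2615518763, 800501553]]
tr = 796954134 + 800501553 = 1597455687

1597455687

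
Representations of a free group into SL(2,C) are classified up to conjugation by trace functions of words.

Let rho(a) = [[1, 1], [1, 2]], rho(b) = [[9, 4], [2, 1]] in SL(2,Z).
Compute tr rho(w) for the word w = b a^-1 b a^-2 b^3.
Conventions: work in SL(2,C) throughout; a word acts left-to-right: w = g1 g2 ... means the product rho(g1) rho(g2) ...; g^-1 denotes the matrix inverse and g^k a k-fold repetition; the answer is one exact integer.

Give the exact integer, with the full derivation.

rho(b) = [[9, 4], [2, 1]]
... * rho(a^-1) = [[2, -1], [-1, 1]]  ->  [[14, -5], [3, -1]]
... * rho(b) = [[9, 4], [2, 1]]  ->  [[116, 51], [25, 11]]
... * rho(a^-1) = [[2, -1], [-1, 1]]  ->  [[181, -65], [39, -14]]
... * rho(a^-1) = [[2, -1], [-1, 1]]  ->  [[427, -246], [92, -53]]
... * rho(b) = [[9, 4], [2, 1]]  ->  [[3351, 1462], [722, 315]]
... * rho(b) = [[9, 4], [2, 1]]  ->  [[33083, 14866], [7128, 3203]]
... * rho(b) = [[9, 4], [2, 1]]  ->  [[327479, 147198], [70558, 31715]]
tr = 327479 + 31715 = 359194

359194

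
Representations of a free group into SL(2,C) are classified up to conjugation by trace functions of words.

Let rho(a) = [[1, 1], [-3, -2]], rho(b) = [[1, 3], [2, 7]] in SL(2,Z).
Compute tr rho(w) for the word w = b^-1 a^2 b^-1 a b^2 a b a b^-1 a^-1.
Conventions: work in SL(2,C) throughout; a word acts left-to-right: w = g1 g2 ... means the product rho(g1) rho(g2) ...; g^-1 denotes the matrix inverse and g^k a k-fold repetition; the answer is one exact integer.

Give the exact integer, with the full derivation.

rho(b^-1) = [[7, -3], [-2, 1]]
... * rho(a) = [[1, 1], [-3, -2]]  ->  [[16, 13], [-5, -4]]
... * rho(a) = [[1, 1], [-3, -2]]  ->  [[-23, -10], [7, 3]]
... * rho(b^-1) = [[7, -3], [-2, 1]]  ->  [[-141, 59], [43, -18]]
... * rho(a) = [[1, 1], [-3, -2]]  ->  [[-318, -259], [97, 79]]
... * rho(b) = [[1, 3], [2, 7]]  ->  [[-836, -2767], [255, 844]]
... * rho(b) = [[1, 3], [2, 7]]  ->  [[-6370, -21877], [1943, 6673]]
... * rho(a) = [[1, 1], [-3, -2]]  ->  [[59261, 37384], [-18076, -11403]]
... * rho(b) = [[1, 3], [2, 7]]  ->  [[134029, 439471], [-40882, -134049]]
... * rho(a) = [[1, 1], [-3, -2]]  ->  [[-1184384, -744913], [361265, 227216]]
... * rho(b^-1) = [[7, -3], [-2, 1]]  ->  [[-6800862, 2808239], [2074423, -856579]]
... * rho(a^-1) = [[-2, -1], [3, 1]]  ->  [[22026441, 9609101], [-6718583, -2931002]]
tr = 22026441 + -2931002 = 19095439

19095439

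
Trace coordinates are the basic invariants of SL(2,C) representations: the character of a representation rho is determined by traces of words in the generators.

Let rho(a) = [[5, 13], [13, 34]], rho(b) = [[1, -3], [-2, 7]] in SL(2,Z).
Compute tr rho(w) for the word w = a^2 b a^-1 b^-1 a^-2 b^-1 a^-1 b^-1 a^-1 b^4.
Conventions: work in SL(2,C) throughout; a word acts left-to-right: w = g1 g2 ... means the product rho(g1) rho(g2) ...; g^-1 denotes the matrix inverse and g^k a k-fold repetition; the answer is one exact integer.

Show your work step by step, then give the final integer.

94537323820979857

rho(a) = [[5, 13], [13, 34]]
... * rho(a) = [[5, 13], [13, 34]]  ->  [[194, 507], [507, 1325]]
... * rho(b) = [[1, -3], [-2, 7]]  ->  [[-820, 2967], [-2143, 7754]]
... * rho(a^-1) = [[34, -13], [-13, 5]]  ->  [[-66451, 25495], [-173664, 66629]]
... * rho(b^-1) = [[7, 3], [2, 1]]  ->  [[-414167, -173858], [-1082390, -454363]]
... * rho(a^-1) = [[34, -13], [-13, 5]]  ->  [[-11821524, 4514881], [-30894541, 11799255]]
... * rho(a^-1) = [[34, -13], [-13, 5]]  ->  [[-460625269, 176254217], [-1203804709, 460625308]]
... * rho(b^-1) = [[7, 3], [2, 1]]  ->  [[-2871868449, -1205621590], [-7505382347, -3150788819]]
... * rho(a^-1) = [[34, -13], [-13, 5]]  ->  [[-81970446596, 31306181887], [-214222745151, 81816026416]]
... * rho(b^-1) = [[7, 3], [2, 1]]  ->  [[-511180762398, -214605157901], [-1335927163225, -560852209037]]
... * rho(a^-1) = [[34, -13], [-13, 5]]  ->  [[-14590278868819, 5572324121669], [-38130444832169, 14562792076740]]
... * rho(b) = [[1, -3], [-2, 7]]  ->  [[-25734927112157, 82777105458140], [-67256028985649, 216330879033687]]
... * rho(b) = [[1, -3], [-2, 7]]  ->  [[-191289138028437, 656644519543451], [-499917787053023, 1716084240192756]]
... * rho(b) = [[1, -3], [-2, 7]]  ->  [[-1504578177115339, 5170379050889468], [-3932086267438535, 13512343042508361]]
... * rho(b) = [[1, -3], [-2, 7]]  ->  [[-11845336278894275, 40706387887572293], [-30956772352455257, 106382660099874132]]
tr = -11845336278894275 + 106382660099874132 = 94537323820979857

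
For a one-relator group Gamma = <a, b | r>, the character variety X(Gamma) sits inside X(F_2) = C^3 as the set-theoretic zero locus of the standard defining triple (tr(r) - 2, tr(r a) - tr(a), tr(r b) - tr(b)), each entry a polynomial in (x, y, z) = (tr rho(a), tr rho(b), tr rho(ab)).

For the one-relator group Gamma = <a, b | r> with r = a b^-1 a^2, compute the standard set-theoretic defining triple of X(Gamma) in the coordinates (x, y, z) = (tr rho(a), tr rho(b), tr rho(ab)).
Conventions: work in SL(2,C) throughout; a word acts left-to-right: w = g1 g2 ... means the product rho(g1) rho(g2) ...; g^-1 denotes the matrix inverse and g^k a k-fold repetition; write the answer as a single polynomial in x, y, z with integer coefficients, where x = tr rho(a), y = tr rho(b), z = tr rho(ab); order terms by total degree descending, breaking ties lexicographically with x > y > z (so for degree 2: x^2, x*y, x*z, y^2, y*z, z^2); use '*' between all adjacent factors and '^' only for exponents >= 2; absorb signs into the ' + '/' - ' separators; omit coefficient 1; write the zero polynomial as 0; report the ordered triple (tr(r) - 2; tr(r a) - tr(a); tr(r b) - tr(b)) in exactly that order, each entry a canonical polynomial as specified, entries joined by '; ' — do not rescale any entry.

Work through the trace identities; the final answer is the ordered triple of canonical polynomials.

x^3*y - x^2*z - 2*x*y + z - 2; x^4*y - x^3*z - 3*x^2*y + 2*x*z - x + y; x^2*y*z - x*y^2 - x*z^2 + x - y

tr(a^2) = tr(a) * tr(a) - tr(1)  (reduce the a square) = x^2 - 2
and tr(a^3) = tr(a) * tr(a^2) - tr(a)  (reduce the a square) = x^3 - 3*x
next, tr(b a^2) = tr(a) * tr(b a) - tr(b)  (reduce the a square) = x*z - y
and tr(a^3 b) = tr(a) * tr(b a^2) - tr(b a)  (reduce the a square) = x^2*z - x*y - z
tr(a b^-1 a^2) = tr(a^3) * tr(b) - tr(a^3 b)  (eliminate b^-1) = x^3*y - x^2*z - 2*x*y + z
and tr(a^4) = tr(a) * tr(a^3) - tr(a^2)   [square of a] = x^4 - 4*x^2 + 2
next, tr(a^4 b) = tr(a) * tr(a^2 b a) - tr(a^2 b)   [square of a] = x^3*z - x^2*y - 2*x*z + y
tr(a b^-1 a^3) = tr(a^4) * tr(b) - tr(a^4 b)   [inverse elimination on b] = x^4*y - x^3*z - 3*x^2*y + 2*x*z + y
next, tr(b a b a) = tr(a b) * tr(a b) - tr(1)   [split at repeated a] = z^2 - 2
next, tr(b a b) = tr(b) * tr(a b) - tr(a) = y*z - x
and tr(a^2 b a b) = tr(a) * tr(b a b a) - tr(b a b) = x*z^2 - y*z - x
tr(a b^-1 a^2 b) = tr(a^2 b a) * tr(b) - tr(a^2 b a b) = x^2*y*z - x*y^2 - x*z^2 + x
assemble the triple (tr(r) - 2; tr(r a) - x; tr(r b) - y)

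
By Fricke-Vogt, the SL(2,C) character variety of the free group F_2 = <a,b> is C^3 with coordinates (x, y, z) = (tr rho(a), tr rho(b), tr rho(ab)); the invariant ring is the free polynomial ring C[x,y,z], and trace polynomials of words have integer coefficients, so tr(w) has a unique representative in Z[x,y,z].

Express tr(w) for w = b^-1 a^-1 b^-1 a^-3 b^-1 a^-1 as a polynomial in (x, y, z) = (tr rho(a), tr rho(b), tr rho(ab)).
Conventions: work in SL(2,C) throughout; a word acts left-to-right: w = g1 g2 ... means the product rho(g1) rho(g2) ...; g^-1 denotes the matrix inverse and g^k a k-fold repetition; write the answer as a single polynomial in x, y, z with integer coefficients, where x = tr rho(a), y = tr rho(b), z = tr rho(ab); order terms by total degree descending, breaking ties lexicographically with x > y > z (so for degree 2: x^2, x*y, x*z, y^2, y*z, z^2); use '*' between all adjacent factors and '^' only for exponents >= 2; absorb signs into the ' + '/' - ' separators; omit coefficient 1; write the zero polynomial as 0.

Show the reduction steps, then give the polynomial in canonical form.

x^2*z^3 - x*y*z^2 - 2*x^2*z - z^3 + x*y + 3*z

trace(a^-1) = trace(a) = x
apply: trace(a^-2) = trace(a^-1) trace(a) - trace(1)   [inverse elimination on a] = x^2 - 2
trace(b a^-1) = trace(b) trace(a) - trace(b a)   [inverse elimination on a] = x*y - z
trace(a^-2 b) = trace(b a^-1) trace(a) - trace(b)   [inverse elimination on a] = x^2*y - x*z - y
trace(a^-2 b^-1) = trace(a^-2) trace(b) - trace(a^-2 b)   [inverse elimination on b] = x*z - y
trace(a^-1 b^-1 a^-2) = trace(a^-2 b^-1) trace(a) - trace(a^-2 b^-1 a)   [inverse elimination on a] = x^2*z - x*y - z
trace(b^2) = trace(b) trace(b) - trace(1)   [square of b] = y^2 - 2
trace(b^2 a) = trace(b) trace(a b) - trace(a)   [square of b] = y*z - x
use: trace(b a^-1 b) = trace(b^2) trace(a) - trace(b^2 a)   [inverse elimination on a] = x*y^2 - y*z - x
trace(b a b a) = trace(a b) trace(a b) - trace(1)   [split at a repeated a] = z^2 - 2
use: trace(b a^-1 b a) = trace(b a b) trace(a) - trace(b a b a)   [inverse elimination on a] = x*y*z - x^2 - z^2 + 2
use: trace(a^-1 b a^-1 b) = trace(b a^-1 b) trace(a) - trace(b a^-1 b a)   [inverse elimination on a] = x^2*y^2 - 2*x*y*z + z^2 - 2
trace(b a^-1 b^-1 a^-1) = trace(a^-1 b a^-1) trace(b) - trace(a^-1 b a^-1 b)   [inverse elimination on b] = x*y*z - y^2 - z^2 + 2
apply: trace(a^-1 b^-1 a^-2 b) = trace(b a^-1 b^-1 a^-1) trace(a) - trace(b a^-1 b^-1)   [inverse elimination on a] = x^2*y*z - x*y^2 - x*z^2 + x
trace(a^-1 b^-1 a^-2 b^-1) = trace(a^-1 b^-1 a^-2) trace(b) - trace(a^-1 b^-1 a^-2 b)   [inverse elimination on b] = x*z^2 - y*z - x
use: trace(b^-1 a^-2 b^-1) = trace(a^-2 b^-1) trace(b) - trace(a^-2)   [inverse elimination on b] = x*y*z - x^2 - y^2 + 2
trace(a^-1 b^-1 a^-2 b^-1 a^-1) = trace(a^-1 b^-1 a^-2 b^-1) trace(a) - trace(a^-1 b^-1 a^-2 b^-1 a)   [inverse elimination on a] = x^2*z^2 - 2*x*y*z + y^2 - 2
use: trace(b^-1 a b a^-1) = trace(b^-1 a b) trace(a) - trace(b^-1 a b a)   [inverse elimination on a] = -x*y*z + x^2 + y^2 + z^2 - 2
use: trace(a^-1 b^-1 a b a^-1) = trace(b^-1 a b a^-1) trace(a) - trace(b^-1 a b)   [inverse elimination on a] = -x^2*y*z + x^3 + x*y^2 + x*z^2 - 3*x
apply: trace(a b^2 a b) = trace(b) trace(a b a b) - trace(a b a)   [square of b] = y*z^2 - x*z - y
trace(b a b^-1 a b) = trace(a b^2 a) trace(b) - trace(a b^2 a b)   [inverse elimination on b] = x*y^2*z - x^2*y - y^3 - y*z^2 + x*z + 3*y
trace(a b a b a b) = trace(a b a b) trace(a b) - trace(b a)   [split at a repeated a] = z^3 - 3*z
apply: trace(b a b^-1 a b a) = trace(a b a b a) trace(b) - trace(a b a b a b)   [inverse elimination on b] = x*y*z^2 - y^2*z - z^3 - x*y + 3*z
use: trace(b^-1 a b a^-1 b a) = trace(b a b^-1 a b) trace(a) - trace(b a b^-1 a b a)   [inverse elimination on a] = x^2*y^2*z - x^3*y - x*y^3 - 2*x*y*z^2 + x^2*z + y^2*z + z^3 + 4*x*y - 3*z
trace(a^-1 b^-1 a b a^-1 b) = trace(b^-1 a b a^-1 b) trace(a) - trace(b^-1 a b a^-1 b a)   [inverse elimination on a] = -x^2*y^2*z + x^3*y + x*y^3 + 2*x*y*z^2 - x^2*z - y^2*z - z^3 - 3*x*y + 3*z
trace(a^-1 b^-1 a b a^-1 b^-1) = trace(a^-1 b^-1 a b a^-1) trace(b) - trace(a^-1 b^-1 a b a^-1 b)   [inverse elimination on b] = -x*y*z^2 + x^2*z + y^2*z + z^3 - 3*z
use: trace(b^-1 a b a^-1 b^-1) = trace(a b a^-1 b^-1) trace(b) - trace(a b a^-1)   [inverse elimination on b] = -x*y^2*z + x^2*y + y^3 + y*z^2 - 3*y
trace(b a^-1 b^-1 a^-2 b^-1 a) = trace(a^-1 b^-1 a b a^-1 b^-1) trace(a) - trace(a^-1 b^-1 a b a^-1 b^-1 a)   [inverse elimination on a] = -x^2*y*z^2 + x^3*z + 2*x*y^2*z + x*z^3 - x^2*y - y^3 - y*z^2 - 3*x*z + 3*y
trace(a^-1 b^-1 a^-2 b^-1 a^-1 b) = trace(b a^-1 b^-1 a^-2 b^-1) trace(a) - trace(b a^-1 b^-1 a^-2 b^-1 a)   [inverse elimination on a] = x^2*y*z^2 - 2*x*y^2*z - x*z^3 + y^3 + y*z^2 + 2*x*z - 3*y
use: trace(a^-1 b^-1 a^-1 b^-1 a^-1 b^-1 a^-1) = trace(a^-1 b^-1 a^-2 b^-1 a^-1) trace(b) - trace(a^-1 b^-1 a^-2 b^-1 a^-1 b)   [inverse elimination on b] = x*z^3 - y*z^2 - 2*x*z + y
apply: trace(b^-1 a^-1 b^-1 a^-3 b^-1 a^-1) = trace(a^-1 b^-1 a^-1 b^-1 a^-1 b^-1 a^-1) trace(a) - trace(a^-1 b^-1 a^-1 b^-1 a^-1 b^-1)   [inverse elimination on a] = x^2*z^3 - x*y*z^2 - 2*x^2*z - z^3 + x*y + 3*z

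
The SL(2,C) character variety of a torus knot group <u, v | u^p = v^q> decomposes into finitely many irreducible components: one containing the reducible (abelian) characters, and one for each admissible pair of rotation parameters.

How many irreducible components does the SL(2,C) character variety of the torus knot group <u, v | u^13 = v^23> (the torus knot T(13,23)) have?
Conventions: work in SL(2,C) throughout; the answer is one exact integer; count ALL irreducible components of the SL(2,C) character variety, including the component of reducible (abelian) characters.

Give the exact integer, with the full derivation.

133

Gamma = < u, v | u^13 = v^23 > (torus knot T(13,23)); the central element u^13 = v^23 acts as +I or -I in any irreducible SL(2,C) representation.
So on each irreducible component the traces are pinned: tr(u) = 2*cos(pi*alpha/13) with 1 <= alpha <= 12, tr(v) = 2*cos(pi*beta/23) with 1 <= beta <= 22.
u^13 = (-1)^alpha I and v^23 = (-1)^beta I must agree, so alpha and beta have equal parity.
Enumerate parity-matched pairs: 6*11 odd-odd plus 6*11 even-even gives 132.
That is 132 components of irreducible characters, and with the reducible (abelian) component the total is 133.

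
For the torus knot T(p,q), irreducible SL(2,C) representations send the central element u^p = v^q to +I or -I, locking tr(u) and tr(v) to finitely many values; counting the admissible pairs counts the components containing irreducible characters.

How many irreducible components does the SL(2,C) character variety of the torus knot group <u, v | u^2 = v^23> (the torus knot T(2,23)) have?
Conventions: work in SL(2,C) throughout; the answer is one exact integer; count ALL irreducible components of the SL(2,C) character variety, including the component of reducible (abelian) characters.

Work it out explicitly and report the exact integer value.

Gamma = < u, v | u^2 = v^23 > (torus knot T(2,23)); the central element u^2 = v^23 acts as +I or -I in any irreducible SL(2,C) representation.
On an irreducible component, tr(u) is locked at 2*cos(pi*alpha/2) for some alpha in 1..1, and tr(v) at 2*cos(pi*beta/23) for some beta in 1..22.
u^2 = (-1)^alpha I and v^23 = (-1)^beta I must agree, so alpha and beta have equal parity.
count pairs: odd alpha (1 choices) x odd beta (11), plus even alpha (0) x even beta (11): 1*11 + 0*11 = 11.
components with irreducible characters: 11; plus the single component of reducible (abelian) characters: total 12.

12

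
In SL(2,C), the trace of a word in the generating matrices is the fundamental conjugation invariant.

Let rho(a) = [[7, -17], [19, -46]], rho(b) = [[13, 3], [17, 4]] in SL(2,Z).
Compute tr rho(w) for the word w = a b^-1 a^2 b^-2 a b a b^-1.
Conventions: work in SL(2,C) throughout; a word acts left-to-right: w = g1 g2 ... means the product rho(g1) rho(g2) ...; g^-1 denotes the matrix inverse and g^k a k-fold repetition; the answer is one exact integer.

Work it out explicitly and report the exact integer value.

-8231651741937

rho(a) = [[7, -17], [19, -46]]
... * rho(b^-1) = [[4, -3], [-17, 13]]  ->  [[317, -242], [858, -655]]
... * rho(a) = [[7, -17], [19, -46]]  ->  [[-2379, 5743], [-6439, 15544]]
... * rho(a) = [[7, -17], [19, -46]]  ->  [[92464, -223735], [250263, -605561]]
... * rho(b^-1) = [[4, -3], [-17, 13]]  ->  [[4173351, -3185947], [11295589, -8623082]]
... * rho(b^-1) = [[4, -3], [-17, 13]]  ->  [[70854503, -53937364], [191774750, -145986833]]
... * rho(a) = [[7, -17], [19, -46]]  ->  [[-528828395, 1276592193], [-1431326577, 3455223568]]
... * rho(b) = [[13, 3], [17, 4]]  ->  [[14827298146, 3519883587], [40131555155, 9526914541]]
... * rho(a) = [[7, -17], [19, -46]]  ->  [[170668875175, -413978713484], [461932262364, -1120474506521]]
... * rho(b^-1) = [[4, -3], [-17, 13]]  ->  [[7720313629928, -5893729900817], [20895795660313, -15951965371865]]
tr = 7720313629928 + -15951965371865 = -8231651741937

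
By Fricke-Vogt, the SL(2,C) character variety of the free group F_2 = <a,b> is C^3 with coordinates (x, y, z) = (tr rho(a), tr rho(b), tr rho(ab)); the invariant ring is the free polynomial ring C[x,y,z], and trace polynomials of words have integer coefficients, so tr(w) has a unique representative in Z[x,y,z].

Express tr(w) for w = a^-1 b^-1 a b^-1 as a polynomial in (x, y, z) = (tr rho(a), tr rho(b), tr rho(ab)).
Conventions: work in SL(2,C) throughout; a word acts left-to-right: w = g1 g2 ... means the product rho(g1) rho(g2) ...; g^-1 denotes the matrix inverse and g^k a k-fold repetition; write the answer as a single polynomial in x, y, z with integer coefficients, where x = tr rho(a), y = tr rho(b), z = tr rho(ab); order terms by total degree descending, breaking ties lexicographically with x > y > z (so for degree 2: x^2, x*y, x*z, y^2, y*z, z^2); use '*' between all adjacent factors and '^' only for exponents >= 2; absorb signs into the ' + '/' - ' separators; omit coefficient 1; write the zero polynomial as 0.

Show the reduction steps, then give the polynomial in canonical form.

reduce: trace(b^-1 a) = trace(a) trace(b) - trace(a b) = x*y - z
trace(b^-1 a b^-1) = trace(b^-1 a) trace(b) - trace(b^-1 a b) = x*y^2 - y*z - x
trace(a^2) = trace(a) trace(a) - trace(1) = x^2 - 2
reduce: trace(a^2 b) = trace(a) trace(b a) - trace(b) = x*z - y
so trace(a b^-1 a) = trace(a^2) trace(b) - trace(a^2 b) = x^2*y - x*z - y
so trace(a b a b) = trace(b a) trace(b a) - trace(1)   [split at repeated b] = z^2 - 2
reduce: trace(a b^-1 a b) = trace(a b a) trace(b) - trace(a b a b) = x*y*z - y^2 - z^2 + 2
trace(b^-1 a b^-1 a) = trace(a b^-1 a) trace(b) - trace(a b^-1 a b) = x^2*y^2 - 2*x*y*z + z^2 - 2
so trace(a^-1 b^-1 a b^-1) = trace(b^-1 a b^-1) trace(a) - trace(b^-1 a b^-1 a) = x*y*z - x^2 - z^2 + 2

x*y*z - x^2 - z^2 + 2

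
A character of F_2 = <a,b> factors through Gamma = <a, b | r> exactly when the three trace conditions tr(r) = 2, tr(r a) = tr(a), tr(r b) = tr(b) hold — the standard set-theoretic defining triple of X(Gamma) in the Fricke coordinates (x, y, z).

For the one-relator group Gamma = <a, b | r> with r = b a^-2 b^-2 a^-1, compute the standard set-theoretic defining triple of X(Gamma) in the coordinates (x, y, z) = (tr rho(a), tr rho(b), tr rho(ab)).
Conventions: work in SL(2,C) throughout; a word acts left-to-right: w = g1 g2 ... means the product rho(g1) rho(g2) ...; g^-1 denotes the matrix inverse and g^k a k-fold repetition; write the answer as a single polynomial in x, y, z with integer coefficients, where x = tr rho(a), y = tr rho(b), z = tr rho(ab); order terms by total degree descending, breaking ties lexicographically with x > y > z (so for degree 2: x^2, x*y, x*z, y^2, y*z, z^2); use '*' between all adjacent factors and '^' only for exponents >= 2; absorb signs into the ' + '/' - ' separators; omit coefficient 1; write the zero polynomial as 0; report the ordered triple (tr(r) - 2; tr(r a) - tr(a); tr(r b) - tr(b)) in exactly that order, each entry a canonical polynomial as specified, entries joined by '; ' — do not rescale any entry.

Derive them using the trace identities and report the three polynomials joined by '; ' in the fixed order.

x^2*y^2*z - x^3*y - x*y^3 - x*y*z^2 + x^2*z + 3*x*y - z - 2; x*z - x - y; x^2*y^3*z - x^3*y^2 - x*y^4 - x*y^2*z^2 + x^3 + 4*x*y^2 - 3*x - y

reduce: trace(a^-1) = trace(a) = x
trace(a b a) = trace(a) trace(b a) - trace(b) = x*z - y
reduce: trace(a b a b) = trace(a b) trace(a b) - trace(1)   [split at repeated a] = z^2 - 2
trace(b^-1 a b a) = trace(a b a) trace(b) - trace(a b a b) = x*y*z - y^2 - z^2 + 2
so trace(b a^-1 b^-1 a) = trace(b^-1 a b) trace(a) - trace(b^-1 a b a) = -x*y*z + x^2 + y^2 + z^2 - 2
reduce: trace(a^-1 b^-1 a^-1 b) = trace(b a^-1 b^-1) trace(a) - trace(b a^-1 b^-1 a) = x*y*z - y^2 - z^2 + 2
reduce: trace(b^-1 a^-1 b a^-2) = trace(a^-1 b^-1 a^-1 b) trace(a) - trace(a^-1 b^-1 a^-1 b a) = x^2*y*z - x*y^2 - x*z^2 + x
trace(a^-1 b) = trace(b) trace(a) - trace(b a) = x*y - z
so trace(a^-2 b) = trace(a^-1 b) trace(a) - trace(a^-1 b a) = x^2*y - x*z - y
reduce: trace(a^-1 b a^-2) = trace(a^-2 b) trace(a) - trace(a^-2 b a) = x^3*y - x^2*z - 2*x*y + z
reduce: trace(b a^-2 b^-2 a^-1) = trace(b^-1 a^-1 b a^-2) trace(b) - trace(b^-1 a^-1 b a^-2 b) = x^2*y^2*z - x^3*y - x*y^3 - x*y*z^2 + x^2*z + 3*x*y - z
so trace(a^2) = trace(a) trace(a) - trace(1) = x^2 - 2
trace(a b^2 a) = trace(b) trace(a^2 b) - trace(a^2) = x*y*z - x^2 - y^2 + 2
so trace(a b^2 a b) = trace(b) trace(a b a b) - trace(a b a) = y*z^2 - x*z - y
so trace(b^-1 a b^2 a) = trace(a b^2 a) trace(b) - trace(a b^2 a b) = x*y^2*z - x^2*y - y^3 - y*z^2 + x*z + 3*y
reduce: trace(b^2 a^-1 b^-1 a) = trace(b^-1 a b^2) trace(a) - trace(b^-1 a b^2 a) = -x*y^2*z + x^2*y + y^3 + y*z^2 - 3*y
reduce: trace(a^-1 b^-1 a^-1 b^2) = trace(b^2 a^-1 b^-1) trace(a) - trace(b^2 a^-1 b^-1 a) = x*y^2*z - y^3 - y*z^2 - x*z + 3*y
so trace(b^-1 a^-1 b^2 a^-2) = trace(a^-1 b^-1 a^-1 b^2) trace(a) - trace(a^-1 b^-1 a^-1 b^2 a) = x^2*y^2*z - x*y^3 - x*y*z^2 - x^2*z + 2*x*y + z
trace(b^2) = trace(b) trace(b) - trace(1) = y^2 - 2
so trace(b^2 a) = trace(b) trace(a b) - trace(a) = y*z - x
trace(b^2 a^-1) = trace(b^2) trace(a) - trace(b^2 a) = x*y^2 - y*z - x
reduce: trace(b^2 a^-2) = trace(b^2 a^-1) trace(a) - trace(b^2) = x^2*y^2 - x*y*z - x^2 - y^2 + 2
trace(a^-1 b^2 a^-2) = trace(b^2 a^-2) trace(a) - trace(b^2 a^-1) = x^3*y^2 - x^2*y*z - x^3 - 2*x*y^2 + y*z + 3*x
so trace(b a^-2 b^-2 a^-1 b) = trace(b^-1 a^-1 b^2 a^-2) trace(b) - trace(b^-1 a^-1 b^2 a^-2 b) = x^2*y^3*z - x^3*y^2 - x*y^4 - x*y^2*z^2 + x^3 + 4*x*y^2 - 3*x
assemble the triple (trace(r) - 2; trace(r a) - x; trace(r b) - y)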